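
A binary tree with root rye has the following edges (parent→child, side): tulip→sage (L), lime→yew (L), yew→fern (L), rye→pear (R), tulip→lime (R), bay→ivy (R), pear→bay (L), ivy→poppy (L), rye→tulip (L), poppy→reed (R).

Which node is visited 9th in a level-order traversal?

fern

Level-order visits nodes level by level from the root, left to right within each level.
Level 0: rye
Level 1: tulip, pear
Level 2: sage, lime, bay
Level 3: yew, ivy
Level 4: fern, poppy
Level 5: reed
Full level-order sequence: rye, tulip, pear, sage, lime, bay, yew, ivy, fern, poppy, reed.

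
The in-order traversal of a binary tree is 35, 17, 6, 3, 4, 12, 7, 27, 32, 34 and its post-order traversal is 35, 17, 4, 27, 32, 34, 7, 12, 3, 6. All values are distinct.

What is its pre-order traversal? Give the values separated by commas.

The last element of post-order is the root; it splits in-order into left and right subtrees.
Root 6: left subtree has 2 nodes {35, 17}, right has 7 {3, 4, 12, 7, 27, 32, 34}.
  Root 17: left subtree has 1 node {35}, right has 0 { }.
  Root 3: left subtree has 0 nodes { }, right has 6 {4, 12, 7, 27, 32, 34}.
    Root 12: left subtree has 1 node {4}, right has 4 {7, 27, 32, 34}.
      Root 7: left subtree has 0 nodes { }, right has 3 {27, 32, 34}.
        Root 34: left subtree has 2 nodes {27, 32}, right has 0 { }.
          Root 32: left subtree has 1 node {27}, right has 0 { }.

6, 17, 35, 3, 12, 4, 7, 34, 32, 27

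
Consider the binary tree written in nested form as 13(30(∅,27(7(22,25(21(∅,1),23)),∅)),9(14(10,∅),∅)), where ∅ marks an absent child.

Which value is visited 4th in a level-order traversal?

Level-order visits nodes level by level from the root, left to right within each level.
Level 0: 13
Level 1: 30, 9
Level 2: 27, 14
Level 3: 7, 10
Level 4: 22, 25
Level 5: 21, 23
Level 6: 1
Full level-order sequence: 13, 30, 9, 27, 14, 7, 10, 22, 25, 21, 23, 1.

27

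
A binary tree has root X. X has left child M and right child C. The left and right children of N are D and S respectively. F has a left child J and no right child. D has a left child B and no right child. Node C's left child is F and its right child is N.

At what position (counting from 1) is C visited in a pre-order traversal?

3

Pre-order visits the node, then its left subtree, then its right subtree.
Visit X.
At X: go left to M.
  M is a leaf — visit M.
At X: go right to C.
  Visit C.
  At C: go left to F.
    Visit F.
    At F: go left to J.
      J is a leaf — visit J.
    At F: no right child.
  At C: go right to N.
    Visit N.
    At N: go left to D.
      Visit D.
      At D: go left to B.
        B is a leaf — visit B.
      At D: no right child.
    At N: go right to S.
      S is a leaf — visit S.
Full pre-order sequence: X, M, C, F, J, N, D, B, S.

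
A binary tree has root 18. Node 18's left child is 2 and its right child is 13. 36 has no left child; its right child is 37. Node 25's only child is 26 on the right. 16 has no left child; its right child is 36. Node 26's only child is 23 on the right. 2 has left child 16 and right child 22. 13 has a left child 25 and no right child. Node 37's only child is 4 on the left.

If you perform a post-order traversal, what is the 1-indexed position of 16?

Post-order visits the left subtree, then the right subtree, then the node.
At 18: go left to 2.
  At 2: go left to 16.
    At 16: no left child.
    At 16: go right to 36.
      At 36: no left child.
      At 36: go right to 37.
        At 37: go left to 4.
          4 is a leaf — visit 4.
        At 37: no right child.
        Visit 37.
      Visit 36.
    Visit 16.
  At 2: go right to 22.
    22 is a leaf — visit 22.
  Visit 2.
At 18: go right to 13.
  At 13: go left to 25.
    At 25: no left child.
    At 25: go right to 26.
      At 26: no left child.
      At 26: go right to 23.
        23 is a leaf — visit 23.
      Visit 26.
    Visit 25.
  At 13: no right child.
  Visit 13.
Visit 18.
Full post-order sequence: 4, 37, 36, 16, 22, 2, 23, 26, 25, 13, 18.

4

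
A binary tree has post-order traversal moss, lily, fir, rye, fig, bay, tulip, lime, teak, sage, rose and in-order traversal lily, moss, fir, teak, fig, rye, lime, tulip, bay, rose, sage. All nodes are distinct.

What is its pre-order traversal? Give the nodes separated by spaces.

rose teak fir lily moss lime fig rye tulip bay sage

The last element of post-order is the root; it splits in-order into left and right subtrees.
Root rose: left subtree has 9 nodes {lily, moss, fir, teak, fig, rye, lime, tulip, bay}, right has 1 {sage}.
  Root teak: left subtree has 3 nodes {lily, moss, fir}, right has 5 {fig, rye, lime, tulip, bay}.
    Root fir: left subtree has 2 nodes {lily, moss}, right has 0 { }.
      Root lily: left subtree has 0 nodes { }, right has 1 {moss}.
    Root lime: left subtree has 2 nodes {fig, rye}, right has 2 {tulip, bay}.
      Root fig: left subtree has 0 nodes { }, right has 1 {rye}.
      Root tulip: left subtree has 0 nodes { }, right has 1 {bay}.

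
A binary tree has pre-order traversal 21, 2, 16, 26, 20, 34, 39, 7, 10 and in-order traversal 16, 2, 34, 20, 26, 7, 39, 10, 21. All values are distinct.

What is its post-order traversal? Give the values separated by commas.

The first element of pre-order is the root; it splits in-order into left and right subtrees.
Root 21: left subtree has 8 nodes {16, 2, 34, 20, 26, 7, 39, 10}, right has 0 { }.
  Root 2: left subtree has 1 node {16}, right has 6 {34, 20, 26, 7, 39, 10}.
    Root 26: left subtree has 2 nodes {34, 20}, right has 3 {7, 39, 10}.
      Root 20: left subtree has 1 node {34}, right has 0 { }.
      Root 39: left subtree has 1 node {7}, right has 1 {10}.

16, 34, 20, 7, 10, 39, 26, 2, 21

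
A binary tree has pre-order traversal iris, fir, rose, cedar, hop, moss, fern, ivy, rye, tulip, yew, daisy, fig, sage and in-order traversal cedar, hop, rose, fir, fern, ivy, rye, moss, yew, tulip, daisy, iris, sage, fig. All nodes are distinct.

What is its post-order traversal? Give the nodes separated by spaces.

hop cedar rose rye ivy fern yew daisy tulip moss fir sage fig iris

The first element of pre-order is the root; it splits in-order into left and right subtrees.
Root iris: left subtree has 11 nodes {cedar, hop, rose, fir, fern, ivy, rye, moss, yew, tulip, daisy}, right has 2 {sage, fig}.
  Root fir: left subtree has 3 nodes {cedar, hop, rose}, right has 7 {fern, ivy, rye, moss, yew, tulip, daisy}.
    Root rose: left subtree has 2 nodes {cedar, hop}, right has 0 { }.
      Root cedar: left subtree has 0 nodes { }, right has 1 {hop}.
    Root moss: left subtree has 3 nodes {fern, ivy, rye}, right has 3 {yew, tulip, daisy}.
      Root fern: left subtree has 0 nodes { }, right has 2 {ivy, rye}.
        Root ivy: left subtree has 0 nodes { }, right has 1 {rye}.
      Root tulip: left subtree has 1 node {yew}, right has 1 {daisy}.
  Root fig: left subtree has 1 node {sage}, right has 0 { }.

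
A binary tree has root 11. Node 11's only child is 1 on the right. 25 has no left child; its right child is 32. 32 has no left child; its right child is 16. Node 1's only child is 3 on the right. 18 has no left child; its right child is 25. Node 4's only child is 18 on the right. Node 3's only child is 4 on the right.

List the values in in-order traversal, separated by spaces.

In-order visits the left subtree, then the node, then the right subtree.
At 11: no left child.
Visit 11.
At 11: go right to 1.
  At 1: no left child.
  Visit 1.
  At 1: go right to 3.
    At 3: no left child.
    Visit 3.
    At 3: go right to 4.
      At 4: no left child.
      Visit 4.
      At 4: go right to 18.
        At 18: no left child.
        Visit 18.
        At 18: go right to 25.
          At 25: no left child.
          Visit 25.
          At 25: go right to 32.
            At 32: no left child.
            Visit 32.
            At 32: go right to 16.
              16 is a leaf — visit 16.

11 1 3 4 18 25 32 16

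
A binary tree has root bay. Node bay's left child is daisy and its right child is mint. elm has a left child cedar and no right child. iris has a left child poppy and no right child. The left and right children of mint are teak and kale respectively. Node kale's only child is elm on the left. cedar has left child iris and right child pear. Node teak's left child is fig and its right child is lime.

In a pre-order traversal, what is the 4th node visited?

Pre-order visits the node, then its left subtree, then its right subtree.
Visit bay.
At bay: go left to daisy.
  daisy is a leaf — visit daisy.
At bay: go right to mint.
  Visit mint.
  At mint: go left to teak.
    Visit teak.
    At teak: go left to fig.
      fig is a leaf — visit fig.
    At teak: go right to lime.
      lime is a leaf — visit lime.
  At mint: go right to kale.
    Visit kale.
    At kale: go left to elm.
      Visit elm.
      At elm: go left to cedar.
        Visit cedar.
        At cedar: go left to iris.
          Visit iris.
          At iris: go left to poppy.
            poppy is a leaf — visit poppy.
          At iris: no right child.
        At cedar: go right to pear.
          pear is a leaf — visit pear.
      At elm: no right child.
    At kale: no right child.
Full pre-order sequence: bay, daisy, mint, teak, fig, lime, kale, elm, cedar, iris, poppy, pear.

teak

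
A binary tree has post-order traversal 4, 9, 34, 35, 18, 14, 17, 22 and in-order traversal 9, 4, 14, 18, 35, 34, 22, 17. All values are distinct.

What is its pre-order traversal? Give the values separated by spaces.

The last element of post-order is the root; it splits in-order into left and right subtrees.
Root 22: left subtree has 6 nodes {9, 4, 14, 18, 35, 34}, right has 1 {17}.
  Root 14: left subtree has 2 nodes {9, 4}, right has 3 {18, 35, 34}.
    Root 9: left subtree has 0 nodes { }, right has 1 {4}.
    Root 18: left subtree has 0 nodes { }, right has 2 {35, 34}.
      Root 35: left subtree has 0 nodes { }, right has 1 {34}.

22 14 9 4 18 35 34 17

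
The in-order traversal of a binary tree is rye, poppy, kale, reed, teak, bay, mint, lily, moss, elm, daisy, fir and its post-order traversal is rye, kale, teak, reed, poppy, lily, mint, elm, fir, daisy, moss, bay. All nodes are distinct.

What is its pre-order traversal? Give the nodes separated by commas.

The last element of post-order is the root; it splits in-order into left and right subtrees.
Root bay: left subtree has 5 nodes {rye, poppy, kale, reed, teak}, right has 6 {mint, lily, moss, elm, daisy, fir}.
  Root poppy: left subtree has 1 node {rye}, right has 3 {kale, reed, teak}.
    Root reed: left subtree has 1 node {kale}, right has 1 {teak}.
  Root moss: left subtree has 2 nodes {mint, lily}, right has 3 {elm, daisy, fir}.
    Root mint: left subtree has 0 nodes { }, right has 1 {lily}.
    Root daisy: left subtree has 1 node {elm}, right has 1 {fir}.

bay, poppy, rye, reed, kale, teak, moss, mint, lily, daisy, elm, fir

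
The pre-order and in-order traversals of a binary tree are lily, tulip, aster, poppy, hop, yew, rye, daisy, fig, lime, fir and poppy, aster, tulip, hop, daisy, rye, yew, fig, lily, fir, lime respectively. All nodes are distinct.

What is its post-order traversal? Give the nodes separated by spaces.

The first element of pre-order is the root; it splits in-order into left and right subtrees.
Root lily: left subtree has 8 nodes {poppy, aster, tulip, hop, daisy, rye, yew, fig}, right has 2 {fir, lime}.
  Root tulip: left subtree has 2 nodes {poppy, aster}, right has 5 {hop, daisy, rye, yew, fig}.
    Root aster: left subtree has 1 node {poppy}, right has 0 { }.
    Root hop: left subtree has 0 nodes { }, right has 4 {daisy, rye, yew, fig}.
      Root yew: left subtree has 2 nodes {daisy, rye}, right has 1 {fig}.
        Root rye: left subtree has 1 node {daisy}, right has 0 { }.
  Root lime: left subtree has 1 node {fir}, right has 0 { }.

poppy aster daisy rye fig yew hop tulip fir lime lily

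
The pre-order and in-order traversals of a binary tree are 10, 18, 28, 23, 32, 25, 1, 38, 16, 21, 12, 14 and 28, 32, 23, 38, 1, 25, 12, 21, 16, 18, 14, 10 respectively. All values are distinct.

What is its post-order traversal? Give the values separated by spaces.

The first element of pre-order is the root; it splits in-order into left and right subtrees.
Root 10: left subtree has 11 nodes {28, 32, 23, 38, 1, 25, 12, 21, 16, 18, 14}, right has 0 { }.
  Root 18: left subtree has 9 nodes {28, 32, 23, 38, 1, 25, 12, 21, 16}, right has 1 {14}.
    Root 28: left subtree has 0 nodes { }, right has 8 {32, 23, 38, 1, 25, 12, 21, 16}.
      Root 23: left subtree has 1 node {32}, right has 6 {38, 1, 25, 12, 21, 16}.
        Root 25: left subtree has 2 nodes {38, 1}, right has 3 {12, 21, 16}.
          Root 1: left subtree has 1 node {38}, right has 0 { }.
          Root 16: left subtree has 2 nodes {12, 21}, right has 0 { }.
            Root 21: left subtree has 1 node {12}, right has 0 { }.

32 38 1 12 21 16 25 23 28 14 18 10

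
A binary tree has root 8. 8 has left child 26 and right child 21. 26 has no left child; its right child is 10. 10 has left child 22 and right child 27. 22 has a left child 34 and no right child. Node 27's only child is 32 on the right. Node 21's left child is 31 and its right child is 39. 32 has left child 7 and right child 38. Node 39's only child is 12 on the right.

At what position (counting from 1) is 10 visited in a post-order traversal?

Post-order visits the left subtree, then the right subtree, then the node.
At 8: go left to 26.
  At 26: no left child.
  At 26: go right to 10.
    At 10: go left to 22.
      At 22: go left to 34.
        34 is a leaf — visit 34.
      At 22: no right child.
      Visit 22.
    At 10: go right to 27.
      At 27: no left child.
      At 27: go right to 32.
        At 32: go left to 7.
          7 is a leaf — visit 7.
        At 32: go right to 38.
          38 is a leaf — visit 38.
        Visit 32.
      Visit 27.
    Visit 10.
  Visit 26.
At 8: go right to 21.
  At 21: go left to 31.
    31 is a leaf — visit 31.
  At 21: go right to 39.
    At 39: no left child.
    At 39: go right to 12.
      12 is a leaf — visit 12.
    Visit 39.
  Visit 21.
Visit 8.
Full post-order sequence: 34, 22, 7, 38, 32, 27, 10, 26, 31, 12, 39, 21, 8.

7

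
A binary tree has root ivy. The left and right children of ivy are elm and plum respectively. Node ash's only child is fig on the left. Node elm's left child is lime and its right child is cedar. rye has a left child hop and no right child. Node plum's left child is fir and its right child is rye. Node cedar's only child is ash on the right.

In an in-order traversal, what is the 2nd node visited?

elm

In-order visits the left subtree, then the node, then the right subtree.
At ivy: go left to elm.
  At elm: go left to lime.
    lime is a leaf — visit lime.
  Visit elm.
  At elm: go right to cedar.
    At cedar: no left child.
    Visit cedar.
    At cedar: go right to ash.
      At ash: go left to fig.
        fig is a leaf — visit fig.
      Visit ash.
      At ash: no right child.
Visit ivy.
At ivy: go right to plum.
  At plum: go left to fir.
    fir is a leaf — visit fir.
  Visit plum.
  At plum: go right to rye.
    At rye: go left to hop.
      hop is a leaf — visit hop.
    Visit rye.
    At rye: no right child.
Full in-order sequence: lime, elm, cedar, fig, ash, ivy, fir, plum, hop, rye.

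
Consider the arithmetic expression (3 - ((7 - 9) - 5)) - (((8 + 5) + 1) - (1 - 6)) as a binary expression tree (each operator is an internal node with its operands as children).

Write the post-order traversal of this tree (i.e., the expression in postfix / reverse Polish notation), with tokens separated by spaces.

3 7 9 - 5 - - 8 5 + 1 + 1 6 - - -

Post-order on an expression tree gives postfix notation: for each operator, emit left operand, right operand, then the operator.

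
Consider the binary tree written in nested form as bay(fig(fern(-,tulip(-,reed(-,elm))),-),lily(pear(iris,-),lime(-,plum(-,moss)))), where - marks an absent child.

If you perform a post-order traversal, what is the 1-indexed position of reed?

Post-order visits the left subtree, then the right subtree, then the node.
At bay: go left to fig.
  At fig: go left to fern.
    At fern: no left child.
    At fern: go right to tulip.
      At tulip: no left child.
      At tulip: go right to reed.
        At reed: no left child.
        At reed: go right to elm.
          elm is a leaf — visit elm.
        Visit reed.
      Visit tulip.
    Visit fern.
  At fig: no right child.
  Visit fig.
At bay: go right to lily.
  At lily: go left to pear.
    At pear: go left to iris.
      iris is a leaf — visit iris.
    At pear: no right child.
    Visit pear.
  At lily: go right to lime.
    At lime: no left child.
    At lime: go right to plum.
      At plum: no left child.
      At plum: go right to moss.
        moss is a leaf — visit moss.
      Visit plum.
    Visit lime.
  Visit lily.
Visit bay.
Full post-order sequence: elm, reed, tulip, fern, fig, iris, pear, moss, plum, lime, lily, bay.

2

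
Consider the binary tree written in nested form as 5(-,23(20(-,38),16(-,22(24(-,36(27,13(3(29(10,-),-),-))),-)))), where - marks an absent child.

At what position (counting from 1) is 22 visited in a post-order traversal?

10

Post-order visits the left subtree, then the right subtree, then the node.
At 5: no left child.
At 5: go right to 23.
  At 23: go left to 20.
    At 20: no left child.
    At 20: go right to 38.
      38 is a leaf — visit 38.
    Visit 20.
  At 23: go right to 16.
    At 16: no left child.
    At 16: go right to 22.
      At 22: go left to 24.
        At 24: no left child.
        At 24: go right to 36.
          At 36: go left to 27.
            27 is a leaf — visit 27.
          At 36: go right to 13.
            At 13: go left to 3.
              At 3: go left to 29.
                At 29: go left to 10.
                  10 is a leaf — visit 10.
                At 29: no right child.
                Visit 29.
              At 3: no right child.
              Visit 3.
            At 13: no right child.
            Visit 13.
          Visit 36.
        Visit 24.
      At 22: no right child.
      Visit 22.
    Visit 16.
  Visit 23.
Visit 5.
Full post-order sequence: 38, 20, 27, 10, 29, 3, 13, 36, 24, 22, 16, 23, 5.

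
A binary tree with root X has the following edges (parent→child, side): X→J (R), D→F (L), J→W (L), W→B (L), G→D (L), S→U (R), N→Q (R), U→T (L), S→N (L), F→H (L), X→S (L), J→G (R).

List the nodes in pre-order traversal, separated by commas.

Pre-order visits the node, then its left subtree, then its right subtree.
Visit X.
At X: go left to S.
  Visit S.
  At S: go left to N.
    Visit N.
    At N: no left child.
    At N: go right to Q.
      Q is a leaf — visit Q.
  At S: go right to U.
    Visit U.
    At U: go left to T.
      T is a leaf — visit T.
    At U: no right child.
At X: go right to J.
  Visit J.
  At J: go left to W.
    Visit W.
    At W: go left to B.
      B is a leaf — visit B.
    At W: no right child.
  At J: go right to G.
    Visit G.
    At G: go left to D.
      Visit D.
      At D: go left to F.
        Visit F.
        At F: go left to H.
          H is a leaf — visit H.
        At F: no right child.
      At D: no right child.
    At G: no right child.

X, S, N, Q, U, T, J, W, B, G, D, F, H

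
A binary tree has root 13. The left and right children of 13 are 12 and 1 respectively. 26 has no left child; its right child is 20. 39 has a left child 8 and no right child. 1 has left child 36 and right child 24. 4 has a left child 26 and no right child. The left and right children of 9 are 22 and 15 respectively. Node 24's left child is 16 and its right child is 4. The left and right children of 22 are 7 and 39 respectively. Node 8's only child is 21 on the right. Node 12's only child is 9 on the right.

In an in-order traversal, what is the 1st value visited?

12

In-order visits the left subtree, then the node, then the right subtree.
At 13: go left to 12.
  At 12: no left child.
  Visit 12.
  At 12: go right to 9.
    At 9: go left to 22.
      At 22: go left to 7.
        7 is a leaf — visit 7.
      Visit 22.
      At 22: go right to 39.
        At 39: go left to 8.
          At 8: no left child.
          Visit 8.
          At 8: go right to 21.
            21 is a leaf — visit 21.
        Visit 39.
        At 39: no right child.
    Visit 9.
    At 9: go right to 15.
      15 is a leaf — visit 15.
Visit 13.
At 13: go right to 1.
  At 1: go left to 36.
    36 is a leaf — visit 36.
  Visit 1.
  At 1: go right to 24.
    At 24: go left to 16.
      16 is a leaf — visit 16.
    Visit 24.
    At 24: go right to 4.
      At 4: go left to 26.
        At 26: no left child.
        Visit 26.
        At 26: go right to 20.
          20 is a leaf — visit 20.
      Visit 4.
      At 4: no right child.
Full in-order sequence: 12, 7, 22, 8, 21, 39, 9, 15, 13, 36, 1, 16, 24, 26, 20, 4.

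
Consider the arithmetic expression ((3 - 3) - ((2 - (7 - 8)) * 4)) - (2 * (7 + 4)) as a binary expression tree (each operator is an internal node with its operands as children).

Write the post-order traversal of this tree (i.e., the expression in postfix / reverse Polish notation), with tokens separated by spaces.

3 3 - 2 7 8 - - 4 * - 2 7 4 + * -

Post-order on an expression tree gives postfix notation: for each operator, emit left operand, right operand, then the operator.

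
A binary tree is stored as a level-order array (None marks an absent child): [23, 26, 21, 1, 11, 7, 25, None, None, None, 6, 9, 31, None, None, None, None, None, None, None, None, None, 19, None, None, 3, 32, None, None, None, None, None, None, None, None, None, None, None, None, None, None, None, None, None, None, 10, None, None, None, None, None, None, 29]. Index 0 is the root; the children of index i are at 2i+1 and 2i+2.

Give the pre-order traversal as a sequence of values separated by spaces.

23 26 1 11 6 19 10 21 7 9 31 3 29 32 25

Pre-order visits the node, then its left subtree, then its right subtree.
Visit 23.
At 23: go left to 26.
  Visit 26.
  At 26: go left to 1.
    1 is a leaf — visit 1.
  At 26: go right to 11.
    Visit 11.
    At 11: no left child.
    At 11: go right to 6.
      Visit 6.
      At 6: no left child.
      At 6: go right to 19.
        Visit 19.
        At 19: go left to 10.
          10 is a leaf — visit 10.
        At 19: no right child.
At 23: go right to 21.
  Visit 21.
  At 21: go left to 7.
    Visit 7.
    At 7: go left to 9.
      9 is a leaf — visit 9.
    At 7: go right to 31.
      Visit 31.
      At 31: go left to 3.
        Visit 3.
        At 3: no left child.
        At 3: go right to 29.
          29 is a leaf — visit 29.
      At 31: go right to 32.
        32 is a leaf — visit 32.
  At 21: go right to 25.
    25 is a leaf — visit 25.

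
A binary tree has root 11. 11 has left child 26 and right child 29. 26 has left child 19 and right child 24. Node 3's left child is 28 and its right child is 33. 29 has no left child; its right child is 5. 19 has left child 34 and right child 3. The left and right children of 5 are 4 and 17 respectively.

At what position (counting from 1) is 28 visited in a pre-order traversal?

6

Pre-order visits the node, then its left subtree, then its right subtree.
Visit 11.
At 11: go left to 26.
  Visit 26.
  At 26: go left to 19.
    Visit 19.
    At 19: go left to 34.
      34 is a leaf — visit 34.
    At 19: go right to 3.
      Visit 3.
      At 3: go left to 28.
        28 is a leaf — visit 28.
      At 3: go right to 33.
        33 is a leaf — visit 33.
  At 26: go right to 24.
    24 is a leaf — visit 24.
At 11: go right to 29.
  Visit 29.
  At 29: no left child.
  At 29: go right to 5.
    Visit 5.
    At 5: go left to 4.
      4 is a leaf — visit 4.
    At 5: go right to 17.
      17 is a leaf — visit 17.
Full pre-order sequence: 11, 26, 19, 34, 3, 28, 33, 24, 29, 5, 4, 17.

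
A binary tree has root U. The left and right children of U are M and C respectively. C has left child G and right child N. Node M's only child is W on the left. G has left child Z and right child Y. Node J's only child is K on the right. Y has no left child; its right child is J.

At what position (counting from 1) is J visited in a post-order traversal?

5

Post-order visits the left subtree, then the right subtree, then the node.
At U: go left to M.
  At M: go left to W.
    W is a leaf — visit W.
  At M: no right child.
  Visit M.
At U: go right to C.
  At C: go left to G.
    At G: go left to Z.
      Z is a leaf — visit Z.
    At G: go right to Y.
      At Y: no left child.
      At Y: go right to J.
        At J: no left child.
        At J: go right to K.
          K is a leaf — visit K.
        Visit J.
      Visit Y.
    Visit G.
  At C: go right to N.
    N is a leaf — visit N.
  Visit C.
Visit U.
Full post-order sequence: W, M, Z, K, J, Y, G, N, C, U.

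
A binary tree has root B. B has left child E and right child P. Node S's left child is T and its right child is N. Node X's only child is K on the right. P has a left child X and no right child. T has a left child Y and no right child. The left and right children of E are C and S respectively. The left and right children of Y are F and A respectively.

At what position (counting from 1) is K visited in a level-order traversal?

Level-order visits nodes level by level from the root, left to right within each level.
Level 0: B
Level 1: E, P
Level 2: C, S, X
Level 3: T, N, K
Level 4: Y
Level 5: F, A
Full level-order sequence: B, E, P, C, S, X, T, N, K, Y, F, A.

9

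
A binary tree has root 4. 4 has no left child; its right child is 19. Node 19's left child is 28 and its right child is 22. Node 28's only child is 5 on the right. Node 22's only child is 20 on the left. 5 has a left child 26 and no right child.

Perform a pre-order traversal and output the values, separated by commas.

4, 19, 28, 5, 26, 22, 20

Pre-order visits the node, then its left subtree, then its right subtree.
Visit 4.
At 4: no left child.
At 4: go right to 19.
  Visit 19.
  At 19: go left to 28.
    Visit 28.
    At 28: no left child.
    At 28: go right to 5.
      Visit 5.
      At 5: go left to 26.
        26 is a leaf — visit 26.
      At 5: no right child.
  At 19: go right to 22.
    Visit 22.
    At 22: go left to 20.
      20 is a leaf — visit 20.
    At 22: no right child.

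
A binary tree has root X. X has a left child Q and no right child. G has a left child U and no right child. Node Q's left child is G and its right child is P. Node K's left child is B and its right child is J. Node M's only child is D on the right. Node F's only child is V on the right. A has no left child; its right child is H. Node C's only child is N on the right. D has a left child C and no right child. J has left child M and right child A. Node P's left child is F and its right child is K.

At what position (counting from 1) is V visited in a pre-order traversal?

7

Pre-order visits the node, then its left subtree, then its right subtree.
Visit X.
At X: go left to Q.
  Visit Q.
  At Q: go left to G.
    Visit G.
    At G: go left to U.
      U is a leaf — visit U.
    At G: no right child.
  At Q: go right to P.
    Visit P.
    At P: go left to F.
      Visit F.
      At F: no left child.
      At F: go right to V.
        V is a leaf — visit V.
    At P: go right to K.
      Visit K.
      At K: go left to B.
        B is a leaf — visit B.
      At K: go right to J.
        Visit J.
        At J: go left to M.
          Visit M.
          At M: no left child.
          At M: go right to D.
            Visit D.
            At D: go left to C.
              Visit C.
              At C: no left child.
              At C: go right to N.
                N is a leaf — visit N.
            At D: no right child.
        At J: go right to A.
          Visit A.
          At A: no left child.
          At A: go right to H.
            H is a leaf — visit H.
At X: no right child.
Full pre-order sequence: X, Q, G, U, P, F, V, K, B, J, M, D, C, N, A, H.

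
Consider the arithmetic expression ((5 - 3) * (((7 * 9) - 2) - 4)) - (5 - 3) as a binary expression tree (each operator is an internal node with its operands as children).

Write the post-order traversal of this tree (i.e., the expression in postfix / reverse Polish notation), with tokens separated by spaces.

Post-order on an expression tree gives postfix notation: for each operator, emit left operand, right operand, then the operator.

5 3 - 7 9 * 2 - 4 - * 5 3 - -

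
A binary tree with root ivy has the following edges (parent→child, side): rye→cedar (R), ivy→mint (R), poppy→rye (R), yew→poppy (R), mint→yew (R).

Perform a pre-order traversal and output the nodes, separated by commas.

Pre-order visits the node, then its left subtree, then its right subtree.
Visit ivy.
At ivy: no left child.
At ivy: go right to mint.
  Visit mint.
  At mint: no left child.
  At mint: go right to yew.
    Visit yew.
    At yew: no left child.
    At yew: go right to poppy.
      Visit poppy.
      At poppy: no left child.
      At poppy: go right to rye.
        Visit rye.
        At rye: no left child.
        At rye: go right to cedar.
          cedar is a leaf — visit cedar.

ivy, mint, yew, poppy, rye, cedar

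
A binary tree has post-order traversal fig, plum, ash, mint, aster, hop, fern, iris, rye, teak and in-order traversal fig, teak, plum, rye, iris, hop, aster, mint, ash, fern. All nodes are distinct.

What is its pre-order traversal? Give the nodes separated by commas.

teak, fig, rye, plum, iris, fern, hop, aster, mint, ash

The last element of post-order is the root; it splits in-order into left and right subtrees.
Root teak: left subtree has 1 node {fig}, right has 8 {plum, rye, iris, hop, aster, mint, ash, fern}.
  Root rye: left subtree has 1 node {plum}, right has 6 {iris, hop, aster, mint, ash, fern}.
    Root iris: left subtree has 0 nodes { }, right has 5 {hop, aster, mint, ash, fern}.
      Root fern: left subtree has 4 nodes {hop, aster, mint, ash}, right has 0 { }.
        Root hop: left subtree has 0 nodes { }, right has 3 {aster, mint, ash}.
          Root aster: left subtree has 0 nodes { }, right has 2 {mint, ash}.
            Root mint: left subtree has 0 nodes { }, right has 1 {ash}.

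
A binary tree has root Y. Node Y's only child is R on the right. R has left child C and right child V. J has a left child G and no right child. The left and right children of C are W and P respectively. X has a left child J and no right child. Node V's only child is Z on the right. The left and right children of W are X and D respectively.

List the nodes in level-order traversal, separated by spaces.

Y R C V W P Z X D J G

Level-order visits nodes level by level from the root, left to right within each level.
Level 0: Y
Level 1: R
Level 2: C, V
Level 3: W, P, Z
Level 4: X, D
Level 5: J
Level 6: G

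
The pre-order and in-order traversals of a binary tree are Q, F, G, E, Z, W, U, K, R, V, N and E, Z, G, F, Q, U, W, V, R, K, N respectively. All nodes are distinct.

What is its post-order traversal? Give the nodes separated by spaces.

The first element of pre-order is the root; it splits in-order into left and right subtrees.
Root Q: left subtree has 4 nodes {E, Z, G, F}, right has 6 {U, W, V, R, K, N}.
  Root F: left subtree has 3 nodes {E, Z, G}, right has 0 { }.
    Root G: left subtree has 2 nodes {E, Z}, right has 0 { }.
      Root E: left subtree has 0 nodes { }, right has 1 {Z}.
  Root W: left subtree has 1 node {U}, right has 4 {V, R, K, N}.
    Root K: left subtree has 2 nodes {V, R}, right has 1 {N}.
      Root R: left subtree has 1 node {V}, right has 0 { }.

Z E G F U V R N K W Q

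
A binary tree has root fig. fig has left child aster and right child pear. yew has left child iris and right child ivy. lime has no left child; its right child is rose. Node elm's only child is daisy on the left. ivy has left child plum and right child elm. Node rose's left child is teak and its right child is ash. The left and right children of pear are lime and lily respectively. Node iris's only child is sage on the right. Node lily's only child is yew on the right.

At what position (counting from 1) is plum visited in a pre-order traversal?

13

Pre-order visits the node, then its left subtree, then its right subtree.
Visit fig.
At fig: go left to aster.
  aster is a leaf — visit aster.
At fig: go right to pear.
  Visit pear.
  At pear: go left to lime.
    Visit lime.
    At lime: no left child.
    At lime: go right to rose.
      Visit rose.
      At rose: go left to teak.
        teak is a leaf — visit teak.
      At rose: go right to ash.
        ash is a leaf — visit ash.
  At pear: go right to lily.
    Visit lily.
    At lily: no left child.
    At lily: go right to yew.
      Visit yew.
      At yew: go left to iris.
        Visit iris.
        At iris: no left child.
        At iris: go right to sage.
          sage is a leaf — visit sage.
      At yew: go right to ivy.
        Visit ivy.
        At ivy: go left to plum.
          plum is a leaf — visit plum.
        At ivy: go right to elm.
          Visit elm.
          At elm: go left to daisy.
            daisy is a leaf — visit daisy.
          At elm: no right child.
Full pre-order sequence: fig, aster, pear, lime, rose, teak, ash, lily, yew, iris, sage, ivy, plum, elm, daisy.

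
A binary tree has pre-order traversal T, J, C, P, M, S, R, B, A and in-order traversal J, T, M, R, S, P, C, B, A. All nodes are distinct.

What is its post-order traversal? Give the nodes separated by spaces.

The first element of pre-order is the root; it splits in-order into left and right subtrees.
Root T: left subtree has 1 node {J}, right has 7 {M, R, S, P, C, B, A}.
  Root C: left subtree has 4 nodes {M, R, S, P}, right has 2 {B, A}.
    Root P: left subtree has 3 nodes {M, R, S}, right has 0 { }.
      Root M: left subtree has 0 nodes { }, right has 2 {R, S}.
        Root S: left subtree has 1 node {R}, right has 0 { }.
    Root B: left subtree has 0 nodes { }, right has 1 {A}.

J R S M P A B C T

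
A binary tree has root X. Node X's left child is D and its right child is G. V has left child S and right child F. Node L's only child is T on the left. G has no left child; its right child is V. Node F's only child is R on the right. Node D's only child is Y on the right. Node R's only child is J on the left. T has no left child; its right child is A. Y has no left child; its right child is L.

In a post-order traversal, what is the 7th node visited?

Post-order visits the left subtree, then the right subtree, then the node.
At X: go left to D.
  At D: no left child.
  At D: go right to Y.
    At Y: no left child.
    At Y: go right to L.
      At L: go left to T.
        At T: no left child.
        At T: go right to A.
          A is a leaf — visit A.
        Visit T.
      At L: no right child.
      Visit L.
    Visit Y.
  Visit D.
At X: go right to G.
  At G: no left child.
  At G: go right to V.
    At V: go left to S.
      S is a leaf — visit S.
    At V: go right to F.
      At F: no left child.
      At F: go right to R.
        At R: go left to J.
          J is a leaf — visit J.
        At R: no right child.
        Visit R.
      Visit F.
    Visit V.
  Visit G.
Visit X.
Full post-order sequence: A, T, L, Y, D, S, J, R, F, V, G, X.

J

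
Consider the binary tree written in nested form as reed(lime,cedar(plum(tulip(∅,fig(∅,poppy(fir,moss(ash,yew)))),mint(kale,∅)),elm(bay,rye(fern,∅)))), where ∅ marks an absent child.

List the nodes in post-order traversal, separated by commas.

Post-order visits the left subtree, then the right subtree, then the node.
At reed: go left to lime.
  lime is a leaf — visit lime.
At reed: go right to cedar.
  At cedar: go left to plum.
    At plum: go left to tulip.
      At tulip: no left child.
      At tulip: go right to fig.
        At fig: no left child.
        At fig: go right to poppy.
          At poppy: go left to fir.
            fir is a leaf — visit fir.
          At poppy: go right to moss.
            At moss: go left to ash.
              ash is a leaf — visit ash.
            At moss: go right to yew.
              yew is a leaf — visit yew.
            Visit moss.
          Visit poppy.
        Visit fig.
      Visit tulip.
    At plum: go right to mint.
      At mint: go left to kale.
        kale is a leaf — visit kale.
      At mint: no right child.
      Visit mint.
    Visit plum.
  At cedar: go right to elm.
    At elm: go left to bay.
      bay is a leaf — visit bay.
    At elm: go right to rye.
      At rye: go left to fern.
        fern is a leaf — visit fern.
      At rye: no right child.
      Visit rye.
    Visit elm.
  Visit cedar.
Visit reed.

lime, fir, ash, yew, moss, poppy, fig, tulip, kale, mint, plum, bay, fern, rye, elm, cedar, reed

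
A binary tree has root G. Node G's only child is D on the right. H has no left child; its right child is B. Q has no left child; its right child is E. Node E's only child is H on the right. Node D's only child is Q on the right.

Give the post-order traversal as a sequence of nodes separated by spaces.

B H E Q D G

Post-order visits the left subtree, then the right subtree, then the node.
At G: no left child.
At G: go right to D.
  At D: no left child.
  At D: go right to Q.
    At Q: no left child.
    At Q: go right to E.
      At E: no left child.
      At E: go right to H.
        At H: no left child.
        At H: go right to B.
          B is a leaf — visit B.
        Visit H.
      Visit E.
    Visit Q.
  Visit D.
Visit G.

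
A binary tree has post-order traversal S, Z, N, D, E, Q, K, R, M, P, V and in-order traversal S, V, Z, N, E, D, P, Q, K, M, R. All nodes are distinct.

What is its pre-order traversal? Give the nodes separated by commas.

V, S, P, E, N, Z, D, M, K, Q, R

The last element of post-order is the root; it splits in-order into left and right subtrees.
Root V: left subtree has 1 node {S}, right has 9 {Z, N, E, D, P, Q, K, M, R}.
  Root P: left subtree has 4 nodes {Z, N, E, D}, right has 4 {Q, K, M, R}.
    Root E: left subtree has 2 nodes {Z, N}, right has 1 {D}.
      Root N: left subtree has 1 node {Z}, right has 0 { }.
    Root M: left subtree has 2 nodes {Q, K}, right has 1 {R}.
      Root K: left subtree has 1 node {Q}, right has 0 { }.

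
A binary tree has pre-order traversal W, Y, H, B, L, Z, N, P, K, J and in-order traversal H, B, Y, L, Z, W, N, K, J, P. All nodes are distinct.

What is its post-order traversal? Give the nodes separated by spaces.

The first element of pre-order is the root; it splits in-order into left and right subtrees.
Root W: left subtree has 5 nodes {H, B, Y, L, Z}, right has 4 {N, K, J, P}.
  Root Y: left subtree has 2 nodes {H, B}, right has 2 {L, Z}.
    Root H: left subtree has 0 nodes { }, right has 1 {B}.
    Root L: left subtree has 0 nodes { }, right has 1 {Z}.
  Root N: left subtree has 0 nodes { }, right has 3 {K, J, P}.
    Root P: left subtree has 2 nodes {K, J}, right has 0 { }.
      Root K: left subtree has 0 nodes { }, right has 1 {J}.

B H Z L Y J K P N W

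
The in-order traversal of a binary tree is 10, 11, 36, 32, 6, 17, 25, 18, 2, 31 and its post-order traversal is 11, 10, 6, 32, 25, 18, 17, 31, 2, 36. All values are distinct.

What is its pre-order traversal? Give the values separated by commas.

The last element of post-order is the root; it splits in-order into left and right subtrees.
Root 36: left subtree has 2 nodes {10, 11}, right has 7 {32, 6, 17, 25, 18, 2, 31}.
  Root 10: left subtree has 0 nodes { }, right has 1 {11}.
  Root 2: left subtree has 5 nodes {32, 6, 17, 25, 18}, right has 1 {31}.
    Root 17: left subtree has 2 nodes {32, 6}, right has 2 {25, 18}.
      Root 32: left subtree has 0 nodes { }, right has 1 {6}.
      Root 18: left subtree has 1 node {25}, right has 0 { }.

36, 10, 11, 2, 17, 32, 6, 18, 25, 31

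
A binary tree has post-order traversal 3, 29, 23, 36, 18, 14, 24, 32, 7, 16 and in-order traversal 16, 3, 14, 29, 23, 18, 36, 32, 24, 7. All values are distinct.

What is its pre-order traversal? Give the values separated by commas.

16, 7, 32, 14, 3, 18, 23, 29, 36, 24

The last element of post-order is the root; it splits in-order into left and right subtrees.
Root 16: left subtree has 0 nodes { }, right has 9 {3, 14, 29, 23, 18, 36, 32, 24, 7}.
  Root 7: left subtree has 8 nodes {3, 14, 29, 23, 18, 36, 32, 24}, right has 0 { }.
    Root 32: left subtree has 6 nodes {3, 14, 29, 23, 18, 36}, right has 1 {24}.
      Root 14: left subtree has 1 node {3}, right has 4 {29, 23, 18, 36}.
        Root 18: left subtree has 2 nodes {29, 23}, right has 1 {36}.
          Root 23: left subtree has 1 node {29}, right has 0 { }.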